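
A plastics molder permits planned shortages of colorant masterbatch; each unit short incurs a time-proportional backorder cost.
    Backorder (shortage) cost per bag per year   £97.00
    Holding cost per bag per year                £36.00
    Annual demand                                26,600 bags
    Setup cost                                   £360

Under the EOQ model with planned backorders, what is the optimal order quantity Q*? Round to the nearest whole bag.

Basic EOQ = √(2·26,600·360/36) = 729.383
Backorder adjustment √((H+b)/b) = √((36+97)/97) = 1.1710
Q* = 729.383 × 1.1710 ≈ 854.07

854 bags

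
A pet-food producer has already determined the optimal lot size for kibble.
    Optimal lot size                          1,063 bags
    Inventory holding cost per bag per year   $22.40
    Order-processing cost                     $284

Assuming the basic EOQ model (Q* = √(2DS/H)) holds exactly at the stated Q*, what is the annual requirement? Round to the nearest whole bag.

From Q* = √(2DS/H) ⇒ Q*² = 2DS/H.
D = Q²H / (2S) = 1,063² × 22.4 / (2 × 284) = 44,562.16

44,562 bags per year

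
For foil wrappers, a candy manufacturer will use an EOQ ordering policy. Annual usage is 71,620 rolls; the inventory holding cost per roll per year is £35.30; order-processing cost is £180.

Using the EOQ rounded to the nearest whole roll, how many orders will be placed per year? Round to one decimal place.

83.8 orders per year

Optimal lot size Q* = (2 × 71,620 × £180 / £35.3)^½ ≈ 854.64 → Q = 855
Orders per year = D/Q = 71,620 / 855 = 83.766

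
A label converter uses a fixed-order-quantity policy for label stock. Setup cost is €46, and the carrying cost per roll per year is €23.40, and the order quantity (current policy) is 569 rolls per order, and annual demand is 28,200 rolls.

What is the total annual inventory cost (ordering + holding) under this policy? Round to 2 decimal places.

€8,937.09

Orders/yr = 28,200/569 = 49.561; ordering cost = 49.561 × €46 = €2,279.79
Average inventory = 569/2 = 284.5; holding cost = 284.5 × €23.4 = €6,657.30
Total = €2,279.79 + €6,657.30 = €8,937.09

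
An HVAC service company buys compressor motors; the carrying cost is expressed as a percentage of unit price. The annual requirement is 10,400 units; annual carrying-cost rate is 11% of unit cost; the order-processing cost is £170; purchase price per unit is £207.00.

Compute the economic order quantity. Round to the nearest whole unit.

Carrying cost H = £207 × 11% = £22.7700/unit/yr
Q* = √(2·D·S / H) = √(2·10,400·170 / 22.77) = √155,292.1 ≈ 394.07

394 units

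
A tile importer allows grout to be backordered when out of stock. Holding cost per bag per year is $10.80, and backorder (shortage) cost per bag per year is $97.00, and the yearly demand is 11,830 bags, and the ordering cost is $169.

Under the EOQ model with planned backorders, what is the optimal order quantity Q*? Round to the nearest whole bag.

641 bags

Basic EOQ = √(2·11,830·169/10.8) = 608.470
Backorder adjustment √((H+b)/b) = √((10.8+97)/97) = 1.0542
Q* = 608.470 × 1.0542 ≈ 641.45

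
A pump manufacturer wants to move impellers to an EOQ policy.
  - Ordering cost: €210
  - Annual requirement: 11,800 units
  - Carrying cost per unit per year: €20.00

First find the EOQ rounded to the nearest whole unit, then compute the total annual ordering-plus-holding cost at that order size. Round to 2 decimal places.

Q* = √(2·D·S / H) = √(2·11,800·210 / 20) = √247,800.0 ≈ 497.80 → Q = 498 units
Orders/yr = 11,800/498 = 23.695; ordering cost = 23.695 × €210 = €4,975.90
Average inventory = 498/2 = 249; holding cost = 249 × €20 = €4,980.00
Total = €4,975.90 + €4,980.00 = €9,955.90

€9,955.90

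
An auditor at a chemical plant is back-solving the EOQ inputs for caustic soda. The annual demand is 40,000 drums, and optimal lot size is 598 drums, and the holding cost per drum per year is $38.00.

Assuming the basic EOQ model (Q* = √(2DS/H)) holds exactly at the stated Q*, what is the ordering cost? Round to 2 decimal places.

$169.86

Since Q* = (2DS/H)^½, squaring gives Q*²·H = 2DS.
S = Q²H / (2D) = 598² × 38 / (2 × 40,000) = 169.8619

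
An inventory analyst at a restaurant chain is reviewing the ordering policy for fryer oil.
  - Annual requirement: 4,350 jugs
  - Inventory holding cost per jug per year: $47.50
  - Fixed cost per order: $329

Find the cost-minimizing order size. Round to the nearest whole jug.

245 jugs

EOQ = √(2DS/H) = √(2 × 4,350 × 329 / 47.5)
    = √(60,258.95) ≈ 245.48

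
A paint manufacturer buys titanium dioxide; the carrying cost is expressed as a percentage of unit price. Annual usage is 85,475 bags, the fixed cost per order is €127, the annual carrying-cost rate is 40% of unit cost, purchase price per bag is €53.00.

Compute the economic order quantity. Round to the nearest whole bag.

1,012 bags

H = i·C = 0.4 × €53 = €21.2000 per bag-year
EOQ = √(2DS/H) = √(2 × 85,475 × 127 / 21.2)
    = √(1,024,087.26) ≈ 1,011.97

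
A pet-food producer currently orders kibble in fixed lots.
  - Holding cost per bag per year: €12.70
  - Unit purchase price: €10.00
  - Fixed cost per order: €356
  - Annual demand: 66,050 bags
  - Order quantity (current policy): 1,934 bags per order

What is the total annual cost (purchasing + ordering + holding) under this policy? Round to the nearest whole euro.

Orders/yr = 66,050/1,934 = 34.152; ordering cost = 34.152 × €356 = €12,158.12
Average inventory = 1,934/2 = 967; holding cost = 967 × €12.7 = €12,280.90
Purchase cost = D·C = 66,050 × 10 = €660,500.00
Total = €12,158.12 + €12,280.90 + €660,500.00 = €684,939.02

€684,939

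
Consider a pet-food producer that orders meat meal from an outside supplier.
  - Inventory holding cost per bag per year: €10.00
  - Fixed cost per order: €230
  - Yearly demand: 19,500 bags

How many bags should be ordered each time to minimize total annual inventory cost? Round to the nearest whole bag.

947 bags

EOQ = √(2DS/H) = √(2 × 19,500 × 230 / 10)
    = √(897,000.00) ≈ 947.10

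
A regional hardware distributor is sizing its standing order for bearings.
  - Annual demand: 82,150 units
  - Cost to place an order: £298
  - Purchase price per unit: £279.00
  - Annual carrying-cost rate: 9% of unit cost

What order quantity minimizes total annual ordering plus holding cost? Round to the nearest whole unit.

1,396 units

Carrying cost H = £279 × 9% = £25.1100/unit/yr
Optimal lot size Q* = (2 × 82,150 × £298 / £25.11)^½ ≈ 1,396.38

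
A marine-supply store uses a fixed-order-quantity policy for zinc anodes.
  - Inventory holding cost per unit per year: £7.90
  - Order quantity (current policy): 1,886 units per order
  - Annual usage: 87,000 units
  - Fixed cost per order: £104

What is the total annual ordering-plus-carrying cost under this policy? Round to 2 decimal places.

Annual ordering cost = (D/Q)·S = (87,000/1,886) × 104 = £4,797.45
Annual holding cost  = (Q/2)·H = (1,886/2) × 7.9 = £7,449.70
Total = £4,797.45 + £7,449.70 = £12,247.15

£12,247.15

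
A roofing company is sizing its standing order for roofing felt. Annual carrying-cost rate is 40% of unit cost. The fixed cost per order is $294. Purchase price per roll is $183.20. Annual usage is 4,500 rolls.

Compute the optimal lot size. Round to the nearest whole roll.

190 rolls

Holding cost per roll per year: H = 40% × $183.2 = $73.2800
Optimal lot size Q* = (2 × 4,500 × $294 / $73.28)^½ ≈ 190.02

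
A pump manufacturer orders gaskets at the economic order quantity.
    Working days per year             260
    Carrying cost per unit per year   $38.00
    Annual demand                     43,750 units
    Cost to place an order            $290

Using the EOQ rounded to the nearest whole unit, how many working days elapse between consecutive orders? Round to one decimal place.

4.9 days

Optimal lot size Q* = (2 × 43,750 × $290 / $38)^½ ≈ 817.17 → Q = 817 units
Cycle time = (working days × Q)/D = (260 × 817) / 43,750 = 4.855 days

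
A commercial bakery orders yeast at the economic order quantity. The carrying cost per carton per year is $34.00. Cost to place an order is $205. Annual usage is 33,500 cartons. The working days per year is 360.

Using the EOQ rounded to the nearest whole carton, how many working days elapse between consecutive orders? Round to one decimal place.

Optimal lot size Q* = (2 × 33,500 × $205 / $34)^½ ≈ 635.59 → Q = 636 cartons
T = Q/D × 360 days = 636/33,500 × 360 = 6.835 days

6.8 days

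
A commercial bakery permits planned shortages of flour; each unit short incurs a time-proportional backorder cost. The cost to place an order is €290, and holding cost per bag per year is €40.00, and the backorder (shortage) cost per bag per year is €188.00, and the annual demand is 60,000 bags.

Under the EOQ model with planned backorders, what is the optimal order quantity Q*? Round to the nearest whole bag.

1,027 bags

Basic EOQ = √(2·60,000·290/40) = 932.738
Backorder adjustment √((H+b)/b) = √((40+188)/188) = 1.1013
Q* = 932.738 × 1.1013 ≈ 1,027.18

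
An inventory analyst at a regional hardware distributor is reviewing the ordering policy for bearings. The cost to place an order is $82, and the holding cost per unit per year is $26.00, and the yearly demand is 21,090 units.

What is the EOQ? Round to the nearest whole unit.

365 units

Q* = √(2·D·S / H) = √(2·21,090·82 / 26) = √133,029.2 ≈ 364.73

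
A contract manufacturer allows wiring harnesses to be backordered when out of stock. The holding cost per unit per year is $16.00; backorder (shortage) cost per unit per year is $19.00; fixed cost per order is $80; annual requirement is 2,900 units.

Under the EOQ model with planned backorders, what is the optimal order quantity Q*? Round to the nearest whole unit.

231 units

Q* = √(2DS/H) · √((H + b)/b)
   = √(2 × 2,900 × 80 / 16) · √((16 + 19) / 19)
   = 170.294 × 1.3572 ≈ 231.13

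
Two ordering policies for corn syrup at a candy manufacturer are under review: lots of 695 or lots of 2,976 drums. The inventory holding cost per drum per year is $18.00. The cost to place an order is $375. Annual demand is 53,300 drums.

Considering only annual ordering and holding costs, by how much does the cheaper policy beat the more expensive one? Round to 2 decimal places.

For each Q, cost = (D/Q)·S + (Q/2)·H.
TC(695) = (53,300/695)×375 + (695/2)×18 = $35,013.99
TC(2,976) = (53,300/2,976)×375 + (2,976/2)×18 = $33,500.23
Cheaper: Q = 2,976.  Difference = $1,513.76

$1,513.76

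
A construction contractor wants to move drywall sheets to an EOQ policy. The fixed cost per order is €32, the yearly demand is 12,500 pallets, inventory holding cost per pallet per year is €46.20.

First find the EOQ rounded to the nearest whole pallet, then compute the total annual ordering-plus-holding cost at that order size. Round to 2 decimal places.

€6,079.50

EOQ = √(2DS/H) = √(2 × 12,500 × 32 / 46.2)
    = √(17,316.02) ≈ 131.59 → Q = 132 pallets
Orders/yr = 12,500/132 = 94.697; ordering cost = 94.697 × €32 = €3,030.30
Average inventory = 132/2 = 66; holding cost = 66 × €46.2 = €3,049.20
Total = €3,030.30 + €3,049.20 = €6,079.50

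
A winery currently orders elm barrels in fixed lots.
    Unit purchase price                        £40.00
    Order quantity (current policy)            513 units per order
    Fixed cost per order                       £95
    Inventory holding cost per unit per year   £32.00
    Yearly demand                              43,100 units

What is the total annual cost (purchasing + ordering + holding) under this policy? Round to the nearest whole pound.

£1,740,189

Ordering: D/Q × S = 43,100/513 × £95 = £7,981.48
Holding:  Q/2 × H = 513/2 × £32 = £8,208.00
Purchase cost = D·C = 43,100 × 40 = £1,724,000.00
Total = £7,981.48 + £8,208.00 + £1,724,000.00 = £1,740,189.48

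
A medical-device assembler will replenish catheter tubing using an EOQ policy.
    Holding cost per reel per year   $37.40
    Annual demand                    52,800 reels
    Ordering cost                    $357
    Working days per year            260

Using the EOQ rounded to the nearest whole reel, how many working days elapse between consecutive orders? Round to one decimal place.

4.9 days

EOQ = √(2DS/H) = √(2 × 52,800 × 357 / 37.4)
    = √(1,008,000.00) ≈ 1,003.99 → Q = 1,004 reels
Cycle time = (working days × Q)/D = (260 × 1,004) / 52,800 = 4.944 days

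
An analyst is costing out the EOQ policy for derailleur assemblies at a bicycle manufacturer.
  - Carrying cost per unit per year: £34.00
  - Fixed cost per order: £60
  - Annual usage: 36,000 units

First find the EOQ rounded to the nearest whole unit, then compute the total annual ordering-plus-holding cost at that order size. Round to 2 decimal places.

Optimal lot size Q* = (2 × 36,000 × £60 / £34)^½ ≈ 356.45 → Q = 356 units
Orders/yr = 36,000/356 = 101.124; ordering cost = 101.124 × £60 = £6,067.42
Average inventory = 356/2 = 178; holding cost = 178 × £34 = £6,052.00
Total = £6,067.42 + £6,052.00 = £12,119.42

£12,119.42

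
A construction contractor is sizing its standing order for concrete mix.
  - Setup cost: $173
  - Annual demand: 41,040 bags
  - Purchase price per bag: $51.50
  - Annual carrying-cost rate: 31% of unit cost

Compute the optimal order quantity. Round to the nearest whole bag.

Carrying cost H = $51.5 × 31% = $15.9650/bag/yr
Optimal lot size Q* = (2 × 41,040 × $173 / $15.965)^½ ≈ 943.10

943 bags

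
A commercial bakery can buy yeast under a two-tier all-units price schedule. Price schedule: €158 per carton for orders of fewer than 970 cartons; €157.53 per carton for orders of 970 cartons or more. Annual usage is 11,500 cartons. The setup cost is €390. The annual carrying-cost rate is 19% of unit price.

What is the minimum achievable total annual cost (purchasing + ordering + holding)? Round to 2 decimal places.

H₁ = 19%×€158 = €30.0200;  H₂ = 19%×€157.53 = €29.9307
EOQ₁ = √(2×11,500×390/30.0200) = 546.63  (< 970, feasible at tier 1)
EOQ₂ = √(2×11,500×390/29.9307) = 547.44  (< 970 → use Q = 970 at tier-2 price)
TC(tier 1 (EOQ₁), Q≈546.6) = €1,833,409.73
TC(tier 2, Q≈970.0) = €1,830,735.10
Minimum at tier 2: €1,830,735.10

€1,830,735.10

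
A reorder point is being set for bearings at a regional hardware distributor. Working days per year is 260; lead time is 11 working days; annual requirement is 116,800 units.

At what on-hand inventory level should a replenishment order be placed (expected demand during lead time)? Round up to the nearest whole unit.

4,942 units

Daily demand d = 116,800 / 260 = 449.231 units/day
Demand during lead time = 449.231 × 11 = 4,941.54
Reorder point = 4,941.54 → round up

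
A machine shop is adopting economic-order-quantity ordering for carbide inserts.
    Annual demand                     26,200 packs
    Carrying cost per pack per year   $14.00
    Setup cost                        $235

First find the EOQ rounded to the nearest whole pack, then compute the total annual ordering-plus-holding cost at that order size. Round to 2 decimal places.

EOQ = √(2DS/H) = √(2 × 26,200 × 235 / 14)
    = √(879,571.43) ≈ 937.85 → Q = 938 packs
Ordering: D/Q × S = 26,200/938 × $235 = $6,563.97
Holding:  Q/2 × H = 938/2 × $14 = $6,566.00
Total = $6,563.97 + $6,566.00 = $13,129.97

$13,129.97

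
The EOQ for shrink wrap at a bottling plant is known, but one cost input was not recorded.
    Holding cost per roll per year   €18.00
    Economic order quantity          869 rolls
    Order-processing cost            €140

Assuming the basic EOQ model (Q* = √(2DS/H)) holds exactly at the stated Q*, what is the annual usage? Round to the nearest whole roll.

From Q* = √(2DS/H) ⇒ Q*² = 2DS/H.
D = Q²H / (2S) = 869² × 18 / (2 × 140) = 48,546.06

48,546 rolls per year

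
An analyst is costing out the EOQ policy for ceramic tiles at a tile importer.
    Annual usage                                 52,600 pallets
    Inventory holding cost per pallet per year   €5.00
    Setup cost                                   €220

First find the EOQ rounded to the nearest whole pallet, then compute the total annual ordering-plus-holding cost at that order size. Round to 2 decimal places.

€10,757.32

2DS/H = 2·52,600·220/5 = 4,628,800.00
EOQ = √4,628,800.00 ≈ 2,151.46 → Q = 2,151 pallets
Annual ordering cost = (D/Q)·S = (52,600/2,151) × 220 = €5,379.82
Annual holding cost  = (Q/2)·H = (2,151/2) × 5 = €5,377.50
Total = €5,379.82 + €5,377.50 = €10,757.32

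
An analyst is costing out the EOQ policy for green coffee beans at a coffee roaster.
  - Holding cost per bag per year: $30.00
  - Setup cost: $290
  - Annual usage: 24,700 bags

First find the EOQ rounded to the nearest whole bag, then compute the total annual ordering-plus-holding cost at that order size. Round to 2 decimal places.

$20,731.14

Optimal lot size Q* = (2 × 24,700 × $290 / $30)^½ ≈ 691.04 → Q = 691 bags
Orders/yr = 24,700/691 = 35.745; ordering cost = 35.745 × $290 = $10,366.14
Average inventory = 691/2 = 345.5; holding cost = 345.5 × $30 = $10,365.00
Total = $10,366.14 + $10,365.00 = $20,731.14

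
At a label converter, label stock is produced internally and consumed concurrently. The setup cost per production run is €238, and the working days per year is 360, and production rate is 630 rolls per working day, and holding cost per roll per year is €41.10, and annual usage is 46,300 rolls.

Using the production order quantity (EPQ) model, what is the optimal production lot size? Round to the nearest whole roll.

821 rolls

Daily demand d = 46,300/360 = 128.611; p = 630; 1 − d/p = 0.79586
EPQ = √(2DS / (H(1 − d/p)))
    = √(2 × 46,300 × 238 / (41.1 × 0.79586)) ≈ 820.84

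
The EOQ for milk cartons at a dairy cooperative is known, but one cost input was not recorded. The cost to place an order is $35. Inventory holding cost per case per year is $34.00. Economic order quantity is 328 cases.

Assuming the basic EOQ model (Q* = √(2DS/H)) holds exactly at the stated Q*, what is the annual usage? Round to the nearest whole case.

52,255 cases per year

EOQ relation: Q² = 2DS/H, so rearrange for the unknown.
D = Q²H / (2S) = 328² × 34 / (2 × 35) = 52,255.09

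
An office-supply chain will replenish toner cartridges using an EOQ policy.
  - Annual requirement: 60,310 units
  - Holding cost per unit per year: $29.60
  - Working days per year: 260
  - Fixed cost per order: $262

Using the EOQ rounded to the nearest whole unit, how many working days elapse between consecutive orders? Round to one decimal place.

Optimal lot size Q* = (2 × 60,310 × $262 / $29.6)^½ ≈ 1,033.27 → Q = 1,033 units
T = Q/D × 260 days = 1,033/60,310 × 260 = 4.453 days

4.5 days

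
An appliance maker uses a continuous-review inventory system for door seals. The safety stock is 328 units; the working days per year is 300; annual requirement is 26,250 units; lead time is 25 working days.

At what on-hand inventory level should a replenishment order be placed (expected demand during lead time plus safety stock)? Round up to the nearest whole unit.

2,516 units

Daily demand d = 26,250 / 300 = 87.500 units/day
Demand during lead time = 87.500 × 25 = 2,187.50
Reorder point = 2,187.50 + 328 = 2,515.50 → round up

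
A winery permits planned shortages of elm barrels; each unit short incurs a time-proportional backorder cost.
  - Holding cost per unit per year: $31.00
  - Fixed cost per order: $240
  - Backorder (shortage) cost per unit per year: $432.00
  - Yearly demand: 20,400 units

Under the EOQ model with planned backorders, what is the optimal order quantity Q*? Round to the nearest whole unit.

Basic EOQ = √(2·20,400·240/31) = 562.024
Backorder adjustment √((H+b)/b) = √((31+432)/432) = 1.0353
Q* = 562.024 × 1.0353 ≈ 581.84

582 units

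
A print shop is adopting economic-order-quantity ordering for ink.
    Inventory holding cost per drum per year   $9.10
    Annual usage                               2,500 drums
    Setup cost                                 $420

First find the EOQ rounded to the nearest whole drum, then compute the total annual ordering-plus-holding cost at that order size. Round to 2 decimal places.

$4,371.50

2DS/H = 2·2,500·420/9.1 = 230,769.23
EOQ = √230,769.23 ≈ 480.38 → Q = 480 drums
Annual ordering cost = (D/Q)·S = (2,500/480) × 420 = $2,187.50
Annual holding cost  = (Q/2)·H = (480/2) × 9.1 = $2,184.00
Total = $2,187.50 + $2,184.00 = $4,371.50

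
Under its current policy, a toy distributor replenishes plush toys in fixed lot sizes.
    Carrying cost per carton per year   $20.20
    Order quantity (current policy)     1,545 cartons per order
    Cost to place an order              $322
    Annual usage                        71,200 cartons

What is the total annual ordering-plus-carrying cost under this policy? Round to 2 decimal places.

$30,443.59

Annual ordering cost = (D/Q)·S = (71,200/1,545) × 322 = $14,839.09
Annual holding cost  = (Q/2)·H = (1,545/2) × 20.2 = $15,604.50
Total = $14,839.09 + $15,604.50 = $30,443.59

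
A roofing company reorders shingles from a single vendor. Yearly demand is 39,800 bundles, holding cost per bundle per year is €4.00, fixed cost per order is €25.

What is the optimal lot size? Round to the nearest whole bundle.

Optimal lot size Q* = (2 × 39,800 × €25 / €4)^½ ≈ 705.34

705 bundles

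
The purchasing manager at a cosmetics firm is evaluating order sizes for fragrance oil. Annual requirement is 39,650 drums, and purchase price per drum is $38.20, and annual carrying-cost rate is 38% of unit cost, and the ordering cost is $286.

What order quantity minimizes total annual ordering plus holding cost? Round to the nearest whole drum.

Carrying cost H = $38.2 × 38% = $14.5160/drum/yr
EOQ = √(2DS/H) = √(2 × 39,650 × 286 / 14.516)
    = √(1,562,400.11) ≈ 1,249.96

1,250 drums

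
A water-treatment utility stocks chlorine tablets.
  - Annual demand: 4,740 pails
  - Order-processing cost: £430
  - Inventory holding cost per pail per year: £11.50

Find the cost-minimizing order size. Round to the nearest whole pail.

595 pails

EOQ = √(2DS/H) = √(2 × 4,740 × 430 / 11.5)
    = √(354,469.57) ≈ 595.37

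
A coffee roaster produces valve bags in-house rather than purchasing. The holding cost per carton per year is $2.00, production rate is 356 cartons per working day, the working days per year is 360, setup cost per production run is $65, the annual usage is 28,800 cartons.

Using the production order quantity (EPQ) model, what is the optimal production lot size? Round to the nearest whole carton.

Daily demand d = 28,800/360 = 80.000; p = 356; 1 − d/p = 0.77528
EPQ = √(2DS / (H(1 − d/p)))
    = √(2 × 28,800 × 65 / (2 × 0.77528)) ≈ 1,553.90

1,554 cartons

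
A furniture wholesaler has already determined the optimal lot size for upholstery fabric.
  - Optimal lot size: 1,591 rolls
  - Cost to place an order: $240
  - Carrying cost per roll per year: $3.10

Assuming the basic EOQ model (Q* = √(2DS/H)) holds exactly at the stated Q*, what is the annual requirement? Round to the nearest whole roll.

16,348 rolls per year

Since Q* = (2DS/H)^½, squaring gives Q*²·H = 2DS.
D = Q²H / (2S) = 1,591² × 3.1 / (2 × 240) = 16,347.86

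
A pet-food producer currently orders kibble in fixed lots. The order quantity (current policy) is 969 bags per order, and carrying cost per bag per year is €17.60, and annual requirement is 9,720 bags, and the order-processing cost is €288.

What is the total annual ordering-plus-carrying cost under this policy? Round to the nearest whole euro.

Ordering: D/Q × S = 9,720/969 × €288 = €2,888.92
Holding:  Q/2 × H = 969/2 × €17.6 = €8,527.20
Total = €2,888.92 + €8,527.20 = €11,416.12

€11,416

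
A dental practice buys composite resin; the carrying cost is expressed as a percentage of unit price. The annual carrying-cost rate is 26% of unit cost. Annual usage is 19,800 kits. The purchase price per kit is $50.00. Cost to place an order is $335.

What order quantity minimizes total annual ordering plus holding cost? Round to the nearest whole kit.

1,010 kits

Holding cost per kit per year: H = 26% × $50 = $13.0000
EOQ = √(2DS/H) = √(2 × 19,800 × 335 / 13)
    = √(1,020,461.54) ≈ 1,010.18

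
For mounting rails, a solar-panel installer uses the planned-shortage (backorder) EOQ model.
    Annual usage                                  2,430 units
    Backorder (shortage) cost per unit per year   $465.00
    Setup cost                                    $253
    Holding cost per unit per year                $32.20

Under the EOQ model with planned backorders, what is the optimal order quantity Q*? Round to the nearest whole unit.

202 units

Q* = √(2DS/H) · √((H + b)/b)
   = √(2 × 2,430 × 253 / 32.2) · √((32.2 + 465) / 465)
   = 195.412 × 1.0340 ≈ 202.06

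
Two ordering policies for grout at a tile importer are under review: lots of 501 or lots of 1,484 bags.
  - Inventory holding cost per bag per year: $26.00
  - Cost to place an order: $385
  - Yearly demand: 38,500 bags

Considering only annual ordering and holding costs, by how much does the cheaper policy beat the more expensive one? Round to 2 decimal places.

$6,818.62

Annual cost at Q: ordering D·S/Q plus holding Q·H/2.
TC(501) = (38,500/501)×385 + (501/2)×26 = $36,098.83
TC(1,484) = (38,500/1,484)×385 + (1,484/2)×26 = $29,280.21
Lots of 1,484 are cheaper by $6,818.62.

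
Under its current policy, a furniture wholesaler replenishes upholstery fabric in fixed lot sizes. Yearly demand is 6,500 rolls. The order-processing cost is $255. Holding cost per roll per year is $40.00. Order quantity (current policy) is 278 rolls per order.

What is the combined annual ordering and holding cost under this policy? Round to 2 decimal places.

$11,522.23

Ordering: D/Q × S = 6,500/278 × $255 = $5,962.23
Holding:  Q/2 × H = 278/2 × $40 = $5,560.00
Total = $5,962.23 + $5,560.00 = $11,522.23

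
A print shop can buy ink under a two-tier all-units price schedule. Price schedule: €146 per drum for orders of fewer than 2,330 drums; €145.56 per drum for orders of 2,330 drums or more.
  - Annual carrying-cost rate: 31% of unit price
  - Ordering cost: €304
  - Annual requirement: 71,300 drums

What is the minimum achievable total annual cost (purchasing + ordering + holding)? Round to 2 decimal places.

€10,440,299.65

H₁ = 31%×€146 = €45.2600;  H₂ = 31%×€145.56 = €45.1236
EOQ₁ = √(2×71,300×304/45.2600) = 978.68  (< 2,330, feasible at tier 1)
EOQ₂ = √(2×71,300×304/45.1236) = 980.15  (< 2,330 → use Q = 2,330 at tier-2 price)
TC(tier 1 (EOQ₁), Q≈978.7) = €10,454,094.91
TC(tier 2, Q≈2,330.0) = €10,440,299.65
Minimum at tier 2: €10,440,299.65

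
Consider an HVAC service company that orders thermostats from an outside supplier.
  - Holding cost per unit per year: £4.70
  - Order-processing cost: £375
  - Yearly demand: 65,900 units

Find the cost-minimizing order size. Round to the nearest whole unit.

EOQ = √(2DS/H) = √(2 × 65,900 × 375 / 4.7)
    = √(10,515,957.45) ≈ 3,242.83

3,243 units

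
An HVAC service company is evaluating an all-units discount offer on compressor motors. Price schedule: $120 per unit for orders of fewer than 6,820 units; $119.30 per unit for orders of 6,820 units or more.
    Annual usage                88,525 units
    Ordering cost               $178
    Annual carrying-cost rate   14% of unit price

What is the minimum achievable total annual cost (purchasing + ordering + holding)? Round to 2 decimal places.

H₁ = 14%×$120 = $16.8000;  H₂ = 14%×$119.30 = $16.7020
EOQ₁ = √(2×88,525×178/16.8000) = 1,369.63  (< 6,820, feasible at tier 1)
EOQ₂ = √(2×88,525×178/16.7020) = 1,373.64  (< 6,820 → use Q = 6,820 at tier-2 price)
TC(tier 1 (EOQ₁), Q≈1,369.6) = $10,646,009.79
TC(tier 2, Q≈6,820.0) = $10,620,296.80
Minimum at tier 2: $10,620,296.80

$10,620,296.80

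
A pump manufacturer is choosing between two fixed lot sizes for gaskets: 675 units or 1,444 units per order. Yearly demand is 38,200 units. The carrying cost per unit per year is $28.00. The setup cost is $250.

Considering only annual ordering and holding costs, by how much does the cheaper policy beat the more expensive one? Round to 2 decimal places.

Annual cost at Q: ordering D·S/Q plus holding Q·H/2.
TC(675) = (38,200/675)×250 + (675/2)×28 = $23,598.15
TC(1,444) = (38,200/1,444)×250 + (1,444/2)×28 = $26,829.57
Lots of 675 are cheaper by $3,231.43.

$3,231.43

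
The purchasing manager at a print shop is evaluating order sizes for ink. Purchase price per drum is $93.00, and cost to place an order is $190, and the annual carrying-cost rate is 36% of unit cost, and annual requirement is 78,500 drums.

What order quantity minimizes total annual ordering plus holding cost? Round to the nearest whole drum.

944 drums

Holding cost per drum per year: H = 36% × $93 = $33.4800
Q* = √(2·D·S / H) = √(2·78,500·190 / 33.48) = √890,979.7 ≈ 943.92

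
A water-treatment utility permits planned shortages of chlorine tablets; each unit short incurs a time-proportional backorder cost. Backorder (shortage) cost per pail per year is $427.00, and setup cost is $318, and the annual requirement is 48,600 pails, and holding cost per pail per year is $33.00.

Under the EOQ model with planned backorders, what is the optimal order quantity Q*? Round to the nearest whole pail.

Q* = √(2DS/H) · √((H + b)/b)
   = √(2 × 48,600 × 318 / 33) · √((33 + 427) / 427)
   = 967.809 × 1.0379 ≈ 1,004.51

1,005 pails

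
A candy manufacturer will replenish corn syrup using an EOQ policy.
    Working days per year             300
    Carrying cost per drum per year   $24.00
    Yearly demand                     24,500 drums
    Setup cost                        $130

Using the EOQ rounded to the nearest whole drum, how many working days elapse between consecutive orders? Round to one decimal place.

6.3 days

2DS/H = 2·24,500·130/24 = 265,416.67
EOQ = √265,416.67 ≈ 515.19 → Q = 515 drums
T = Q/D × 300 days = 515/24,500 × 300 = 6.306 days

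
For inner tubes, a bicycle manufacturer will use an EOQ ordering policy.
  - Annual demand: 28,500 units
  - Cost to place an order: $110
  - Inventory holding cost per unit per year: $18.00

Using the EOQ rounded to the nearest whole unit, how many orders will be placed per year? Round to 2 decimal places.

EOQ = √(2DS/H) = √(2 × 28,500 × 110 / 18)
    = √(348,333.33) ≈ 590.20 → Q = 590
N = D/Q = 28,500/590 ≈ 48.305 orders/yr

48.31 orders per year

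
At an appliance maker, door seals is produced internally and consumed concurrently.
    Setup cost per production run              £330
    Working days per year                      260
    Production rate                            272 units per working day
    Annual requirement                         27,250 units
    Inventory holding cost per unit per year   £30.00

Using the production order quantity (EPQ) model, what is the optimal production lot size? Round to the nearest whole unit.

988 units

Daily demand d = 27,250/260 = 104.808; p = 272; 1 − d/p = 0.61468
EPQ = √(2DS / (H(1 − d/p)))
    = √(2 × 27,250 × 330 / (30 × 0.61468)) ≈ 987.58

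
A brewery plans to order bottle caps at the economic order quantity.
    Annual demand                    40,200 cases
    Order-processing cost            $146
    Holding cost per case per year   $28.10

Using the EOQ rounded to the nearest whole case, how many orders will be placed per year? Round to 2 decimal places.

2DS/H = 2·40,200·146/28.1 = 417,736.65
EOQ = √417,736.65 ≈ 646.33 → Q = 646
Orders per year = D/Q = 40,200 / 646 = 62.229

62.23 orders per year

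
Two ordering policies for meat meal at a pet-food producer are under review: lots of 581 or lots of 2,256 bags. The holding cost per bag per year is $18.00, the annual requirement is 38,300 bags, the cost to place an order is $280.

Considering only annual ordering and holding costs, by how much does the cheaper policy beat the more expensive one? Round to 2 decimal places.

TC(Q) = (D/Q)S + (Q/2)H
TC(581) = (38,300/581)×280 + (581/2)×18 = $23,686.83
TC(2,256) = (38,300/2,256)×280 + (2,256/2)×18 = $25,057.55
|ΔTC| = |$23,686.83 − $25,057.55| = $1,370.71

$1,370.71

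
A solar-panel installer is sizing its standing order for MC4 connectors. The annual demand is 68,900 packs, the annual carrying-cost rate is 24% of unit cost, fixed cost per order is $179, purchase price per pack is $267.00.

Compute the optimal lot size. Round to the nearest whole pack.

620 packs

Holding cost per pack per year: H = 24% × $267 = $64.0800
2DS/H = 2·68,900·179/64.08 = 384,928.21
EOQ = √384,928.21 ≈ 620.43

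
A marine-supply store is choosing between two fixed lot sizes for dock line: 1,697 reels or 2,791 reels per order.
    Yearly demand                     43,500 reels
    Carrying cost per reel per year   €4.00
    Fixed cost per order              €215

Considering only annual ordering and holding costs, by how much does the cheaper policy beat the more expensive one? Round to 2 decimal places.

€27.75

Annual cost at Q: ordering D·S/Q plus holding Q·H/2.
TC(1,697) = (43,500/1,697)×215 + (1,697/2)×4 = €8,905.20
TC(2,791) = (43,500/2,791)×215 + (2,791/2)×4 = €8,932.95
Lots of 1,697 are cheaper by €27.75.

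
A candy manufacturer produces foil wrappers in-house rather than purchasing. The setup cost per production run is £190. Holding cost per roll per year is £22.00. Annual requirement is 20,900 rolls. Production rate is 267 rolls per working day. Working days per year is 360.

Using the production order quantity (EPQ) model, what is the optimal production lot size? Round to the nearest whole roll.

679 rolls

Daily demand d = 20,900/360 = 58.056; p = 267; 1 − d/p = 0.78256
EPQ = √(2DS / (H(1 − d/p)))
    = √(2 × 20,900 × 190 / (22 × 0.78256)) ≈ 679.19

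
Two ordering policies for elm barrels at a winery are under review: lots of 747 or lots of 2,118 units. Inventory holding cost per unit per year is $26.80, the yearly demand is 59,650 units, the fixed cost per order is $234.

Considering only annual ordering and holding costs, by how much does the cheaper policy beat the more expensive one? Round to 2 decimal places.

$6,276.08

For each Q, cost = (D/Q)·S + (Q/2)·H.
TC(747) = (59,650/747)×234 + (747/2)×26.8 = $28,695.34
TC(2,118) = (59,650/2,118)×234 + (2,118/2)×26.8 = $34,971.43
Lots of 747 are cheaper by $6,276.08.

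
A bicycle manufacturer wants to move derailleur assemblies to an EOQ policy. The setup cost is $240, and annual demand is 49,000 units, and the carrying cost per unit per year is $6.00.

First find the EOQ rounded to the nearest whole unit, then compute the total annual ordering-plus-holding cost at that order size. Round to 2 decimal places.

$11,879.39

Q* = √(2·D·S / H) = √(2·49,000·240 / 6) = √3,920,000.0 ≈ 1,979.90 → Q = 1,980 units
Ordering: D/Q × S = 49,000/1,980 × $240 = $5,939.39
Holding:  Q/2 × H = 1,980/2 × $6 = $5,940.00
Total = $5,939.39 + $5,940.00 = $11,879.39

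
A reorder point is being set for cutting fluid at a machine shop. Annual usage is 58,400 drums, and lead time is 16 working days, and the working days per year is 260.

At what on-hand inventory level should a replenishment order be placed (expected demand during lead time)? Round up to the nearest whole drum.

Daily demand d = 58,400 / 260 = 224.615 drums/day
Demand during lead time = 224.615 × 16 = 3,593.85
Reorder point = 3,593.85 → round up

3,594 drums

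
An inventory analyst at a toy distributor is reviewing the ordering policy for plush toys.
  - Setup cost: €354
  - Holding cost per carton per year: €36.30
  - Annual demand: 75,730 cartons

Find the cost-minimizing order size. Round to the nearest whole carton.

1,215 cartons

Optimal lot size Q* = (2 × 75,730 × €354 / €36.3)^½ ≈ 1,215.34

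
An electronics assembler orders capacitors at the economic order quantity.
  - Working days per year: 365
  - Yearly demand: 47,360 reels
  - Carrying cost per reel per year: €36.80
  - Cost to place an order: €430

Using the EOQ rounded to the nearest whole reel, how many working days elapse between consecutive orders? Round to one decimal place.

8.1 days

Optimal lot size Q* = (2 × 47,360 × €430 / €36.8)^½ ≈ 1,052.04 → Q = 1,052 reels
Cycle time = (working days × Q)/D = (365 × 1,052) / 47,360 = 8.108 days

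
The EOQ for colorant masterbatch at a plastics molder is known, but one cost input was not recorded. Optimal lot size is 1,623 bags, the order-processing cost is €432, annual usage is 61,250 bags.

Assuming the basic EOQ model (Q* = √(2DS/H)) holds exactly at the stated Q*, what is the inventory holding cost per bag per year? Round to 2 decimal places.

From Q* = √(2DS/H) ⇒ Q*² = 2DS/H.
H = 2DS / Q² = 2 × 61,250 × 432 / 1,623² = 20.0901

€20.09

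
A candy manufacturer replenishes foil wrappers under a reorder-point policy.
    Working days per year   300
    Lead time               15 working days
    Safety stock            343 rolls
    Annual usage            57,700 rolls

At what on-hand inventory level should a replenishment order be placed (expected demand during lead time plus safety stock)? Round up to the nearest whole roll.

Daily demand d = 57,700 / 300 = 192.333 rolls/day
Demand during lead time = 192.333 × 15 = 2,885.00
Reorder point = 2,885.00 + 343 = 3,228.00 → round up

3,228 rolls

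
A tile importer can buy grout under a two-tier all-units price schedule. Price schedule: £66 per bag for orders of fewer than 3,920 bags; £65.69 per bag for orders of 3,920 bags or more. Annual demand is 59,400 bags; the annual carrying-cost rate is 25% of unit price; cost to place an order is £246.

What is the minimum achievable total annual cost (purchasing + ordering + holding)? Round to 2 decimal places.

£3,937,901.75

H₁ = 25%×£66 = £16.5000;  H₂ = 25%×£65.69 = £16.4225
EOQ₁ = √(2×59,400×246/16.5000) = 1,330.86  (< 3,920, feasible at tier 1)
EOQ₂ = √(2×59,400×246/16.4225) = 1,334.00  (< 3,920 → use Q = 3,920 at tier-2 price)
TC(tier 1 (EOQ₁), Q≈1,330.9) = £3,942,359.26
TC(tier 2, Q≈3,920.0) = £3,937,901.75
Minimum at tier 2: £3,937,901.75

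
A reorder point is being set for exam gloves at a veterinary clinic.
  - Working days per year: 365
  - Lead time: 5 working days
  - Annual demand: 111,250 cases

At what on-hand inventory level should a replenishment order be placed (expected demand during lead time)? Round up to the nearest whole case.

Daily demand d = 111,250 / 365 = 304.795 cases/day
Demand during lead time = 304.795 × 5 = 1,523.97
Reorder point = 1,523.97 → round up

1,524 cases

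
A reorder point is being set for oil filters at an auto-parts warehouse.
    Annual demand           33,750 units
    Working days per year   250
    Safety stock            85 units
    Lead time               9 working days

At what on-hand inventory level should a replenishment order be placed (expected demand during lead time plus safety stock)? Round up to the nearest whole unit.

1,300 units

Daily demand d = 33,750 / 250 = 135.000 units/day
Demand during lead time = 135.000 × 9 = 1,215.00
Reorder point = 1,215.00 + 85 = 1,300.00 → round up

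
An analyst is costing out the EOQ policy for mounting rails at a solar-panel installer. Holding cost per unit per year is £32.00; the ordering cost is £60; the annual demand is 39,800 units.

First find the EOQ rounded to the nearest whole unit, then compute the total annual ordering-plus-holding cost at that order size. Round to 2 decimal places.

£12,362.53

EOQ = √(2DS/H) = √(2 × 39,800 × 60 / 32)
    = √(149,250.00) ≈ 386.33 → Q = 386 units
Ordering: D/Q × S = 39,800/386 × £60 = £6,186.53
Holding:  Q/2 × H = 386/2 × £32 = £6,176.00
Total = £6,186.53 + £6,176.00 = £12,362.53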